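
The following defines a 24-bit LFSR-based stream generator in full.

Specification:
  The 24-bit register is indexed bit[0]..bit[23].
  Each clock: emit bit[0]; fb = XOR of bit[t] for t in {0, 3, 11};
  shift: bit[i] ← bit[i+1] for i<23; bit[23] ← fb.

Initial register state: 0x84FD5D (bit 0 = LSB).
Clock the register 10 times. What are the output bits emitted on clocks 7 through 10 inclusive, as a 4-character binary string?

reg_0 = 0x84FD5D
clock 1: out=1, reg = 0xC27EAE
clock 2: out=0, reg = 0x613F57
clock 3: out=1, reg = 0x309FAB
clock 4: out=1, reg = 0x984FD5
clock 5: out=1, reg = 0x4C27EA
clock 6: out=0, reg = 0xA613F5
clock 7: out=1, reg = 0xD309FA
clock 8: out=0, reg = 0x6984FD
clock 9: out=1, reg = 0x34C27E
clock 10: out=0, reg = 0x9A613F

1010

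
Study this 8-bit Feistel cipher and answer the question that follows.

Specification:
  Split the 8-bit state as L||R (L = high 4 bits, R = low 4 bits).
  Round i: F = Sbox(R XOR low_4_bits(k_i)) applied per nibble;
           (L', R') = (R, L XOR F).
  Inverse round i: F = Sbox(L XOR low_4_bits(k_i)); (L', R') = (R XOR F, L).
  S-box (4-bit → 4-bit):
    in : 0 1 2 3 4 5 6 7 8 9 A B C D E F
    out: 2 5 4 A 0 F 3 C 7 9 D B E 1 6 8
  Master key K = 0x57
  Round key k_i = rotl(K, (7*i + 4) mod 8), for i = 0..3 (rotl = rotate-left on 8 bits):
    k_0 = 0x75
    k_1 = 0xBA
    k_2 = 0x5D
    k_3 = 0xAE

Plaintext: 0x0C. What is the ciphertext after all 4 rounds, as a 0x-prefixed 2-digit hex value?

0x28

s_0 = plaintext = 0x0C
s_1 = Round(s_0, k_0) = 0xC9
s_2 = Round(s_1, k_1) = 0x96
s_3 = Round(s_2, k_2) = 0x62
s_4 = Round(s_3, k_3) = 0x28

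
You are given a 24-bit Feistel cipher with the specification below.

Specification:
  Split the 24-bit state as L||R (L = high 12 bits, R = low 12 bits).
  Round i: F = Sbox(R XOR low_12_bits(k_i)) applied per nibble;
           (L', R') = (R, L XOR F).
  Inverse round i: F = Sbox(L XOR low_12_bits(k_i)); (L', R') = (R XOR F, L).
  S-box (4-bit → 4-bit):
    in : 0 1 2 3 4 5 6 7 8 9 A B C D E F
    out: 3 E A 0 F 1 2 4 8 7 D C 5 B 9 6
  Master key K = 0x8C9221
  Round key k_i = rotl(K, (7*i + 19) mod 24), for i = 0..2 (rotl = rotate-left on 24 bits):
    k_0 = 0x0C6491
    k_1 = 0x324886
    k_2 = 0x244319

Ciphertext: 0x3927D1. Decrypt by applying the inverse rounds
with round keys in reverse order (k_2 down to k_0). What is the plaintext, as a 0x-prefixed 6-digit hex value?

s_0 = ciphertext = 0x3927D1
s_1 = InvRound(s_0, k_2) = 0x45D392
s_2 = InvRound(s_1, k_1) = 0x62E45D
s_3 = InvRound(s_2, k_0) = 0xE9B62E

0xE9B62E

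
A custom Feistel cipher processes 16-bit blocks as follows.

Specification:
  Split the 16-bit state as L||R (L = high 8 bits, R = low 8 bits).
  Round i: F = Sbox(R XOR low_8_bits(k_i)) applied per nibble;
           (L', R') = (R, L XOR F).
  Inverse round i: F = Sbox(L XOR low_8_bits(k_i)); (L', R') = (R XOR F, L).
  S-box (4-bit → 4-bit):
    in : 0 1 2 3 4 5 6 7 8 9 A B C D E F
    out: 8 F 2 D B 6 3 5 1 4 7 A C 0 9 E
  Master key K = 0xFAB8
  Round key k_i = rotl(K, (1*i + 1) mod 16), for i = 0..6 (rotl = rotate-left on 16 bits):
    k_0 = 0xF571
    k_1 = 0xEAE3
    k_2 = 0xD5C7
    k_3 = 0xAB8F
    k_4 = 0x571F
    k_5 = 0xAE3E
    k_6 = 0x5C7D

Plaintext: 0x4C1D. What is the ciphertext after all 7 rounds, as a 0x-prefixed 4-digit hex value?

0xB064

s_0 = plaintext = 0x4C1D
s_1 = Round(s_0, k_0) = 0x1D70
s_2 = Round(s_1, k_1) = 0x7050
s_3 = Round(s_2, k_2) = 0x5035
s_4 = Round(s_3, k_3) = 0x35F7
s_5 = Round(s_4, k_4) = 0xF7A4
s_6 = Round(s_5, k_5) = 0xA4B0
s_7 = Round(s_6, k_6) = 0xB064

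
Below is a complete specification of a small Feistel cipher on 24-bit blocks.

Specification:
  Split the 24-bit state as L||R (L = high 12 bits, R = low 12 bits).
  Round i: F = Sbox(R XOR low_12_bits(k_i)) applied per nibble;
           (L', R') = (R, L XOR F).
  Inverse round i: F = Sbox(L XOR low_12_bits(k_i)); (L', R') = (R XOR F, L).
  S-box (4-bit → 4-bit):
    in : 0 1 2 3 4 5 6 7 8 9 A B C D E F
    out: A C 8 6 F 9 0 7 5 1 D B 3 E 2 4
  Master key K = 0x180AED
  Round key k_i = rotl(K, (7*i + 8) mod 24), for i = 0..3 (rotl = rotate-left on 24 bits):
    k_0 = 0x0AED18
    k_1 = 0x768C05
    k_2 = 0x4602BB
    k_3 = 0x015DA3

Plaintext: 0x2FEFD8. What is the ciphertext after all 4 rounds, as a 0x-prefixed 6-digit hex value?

0x450EA2

s_0 = plaintext = 0x2FEFD8
s_1 = Round(s_0, k_0) = 0xFD8AC4
s_2 = Round(s_1, k_1) = 0xAC4FE4
s_3 = Round(s_2, k_2) = 0xFE4450
s_4 = Round(s_3, k_3) = 0x450EA2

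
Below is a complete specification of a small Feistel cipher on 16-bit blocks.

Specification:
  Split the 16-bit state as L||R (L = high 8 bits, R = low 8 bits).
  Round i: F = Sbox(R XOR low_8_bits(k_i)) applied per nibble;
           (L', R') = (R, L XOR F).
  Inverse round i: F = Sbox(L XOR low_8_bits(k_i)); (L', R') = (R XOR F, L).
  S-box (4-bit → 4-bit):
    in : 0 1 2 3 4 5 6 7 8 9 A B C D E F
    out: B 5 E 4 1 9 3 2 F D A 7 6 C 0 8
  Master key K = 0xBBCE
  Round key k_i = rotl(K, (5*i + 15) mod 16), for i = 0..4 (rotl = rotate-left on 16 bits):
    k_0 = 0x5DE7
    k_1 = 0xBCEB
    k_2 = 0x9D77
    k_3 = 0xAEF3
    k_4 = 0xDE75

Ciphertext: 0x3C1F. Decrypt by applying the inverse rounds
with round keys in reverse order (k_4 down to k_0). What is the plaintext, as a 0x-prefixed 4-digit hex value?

s_0 = ciphertext = 0x3C1F
s_1 = InvRound(s_0, k_4) = 0x023C
s_2 = InvRound(s_1, k_3) = 0xB902
s_3 = InvRound(s_2, k_2) = 0x62B9
s_4 = InvRound(s_3, k_1) = 0x4462
s_5 = InvRound(s_4, k_0) = 0xC644

0xC644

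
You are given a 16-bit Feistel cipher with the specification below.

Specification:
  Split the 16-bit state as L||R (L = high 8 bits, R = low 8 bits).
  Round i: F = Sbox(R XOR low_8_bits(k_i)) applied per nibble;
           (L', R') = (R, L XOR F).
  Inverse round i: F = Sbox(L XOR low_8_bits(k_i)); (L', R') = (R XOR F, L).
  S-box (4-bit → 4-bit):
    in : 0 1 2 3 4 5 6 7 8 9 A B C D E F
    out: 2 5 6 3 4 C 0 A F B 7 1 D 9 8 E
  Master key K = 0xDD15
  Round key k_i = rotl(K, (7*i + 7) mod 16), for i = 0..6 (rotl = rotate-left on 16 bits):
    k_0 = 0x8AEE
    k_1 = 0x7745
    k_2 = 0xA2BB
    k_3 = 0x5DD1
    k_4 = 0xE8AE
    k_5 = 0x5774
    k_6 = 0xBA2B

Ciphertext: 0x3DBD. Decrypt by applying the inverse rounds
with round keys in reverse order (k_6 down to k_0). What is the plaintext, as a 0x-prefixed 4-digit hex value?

0xB62B

s_0 = ciphertext = 0x3DBD
s_1 = InvRound(s_0, k_6) = 0xED3D
s_2 = InvRound(s_1, k_5) = 0x86ED
s_3 = InvRound(s_2, k_4) = 0x8286
s_4 = InvRound(s_3, k_3) = 0x4582
s_5 = InvRound(s_4, k_2) = 0x6A45
s_6 = InvRound(s_5, k_1) = 0x2B6A
s_7 = InvRound(s_6, k_0) = 0xB62B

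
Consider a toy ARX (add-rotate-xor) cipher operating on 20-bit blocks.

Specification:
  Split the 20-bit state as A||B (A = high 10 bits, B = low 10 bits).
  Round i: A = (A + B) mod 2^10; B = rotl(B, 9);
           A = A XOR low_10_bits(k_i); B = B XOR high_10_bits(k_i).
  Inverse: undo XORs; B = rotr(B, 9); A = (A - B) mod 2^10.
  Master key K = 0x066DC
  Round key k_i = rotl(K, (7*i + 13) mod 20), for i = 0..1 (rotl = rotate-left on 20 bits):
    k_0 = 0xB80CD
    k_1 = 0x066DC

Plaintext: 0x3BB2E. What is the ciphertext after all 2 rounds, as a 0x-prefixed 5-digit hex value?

s_0 = plaintext = 0x3BB2E
s_1 = Round(s_0, k_0) = 0x34777
s_2 = Round(s_1, k_1) = 0xA53A2

0xA53A2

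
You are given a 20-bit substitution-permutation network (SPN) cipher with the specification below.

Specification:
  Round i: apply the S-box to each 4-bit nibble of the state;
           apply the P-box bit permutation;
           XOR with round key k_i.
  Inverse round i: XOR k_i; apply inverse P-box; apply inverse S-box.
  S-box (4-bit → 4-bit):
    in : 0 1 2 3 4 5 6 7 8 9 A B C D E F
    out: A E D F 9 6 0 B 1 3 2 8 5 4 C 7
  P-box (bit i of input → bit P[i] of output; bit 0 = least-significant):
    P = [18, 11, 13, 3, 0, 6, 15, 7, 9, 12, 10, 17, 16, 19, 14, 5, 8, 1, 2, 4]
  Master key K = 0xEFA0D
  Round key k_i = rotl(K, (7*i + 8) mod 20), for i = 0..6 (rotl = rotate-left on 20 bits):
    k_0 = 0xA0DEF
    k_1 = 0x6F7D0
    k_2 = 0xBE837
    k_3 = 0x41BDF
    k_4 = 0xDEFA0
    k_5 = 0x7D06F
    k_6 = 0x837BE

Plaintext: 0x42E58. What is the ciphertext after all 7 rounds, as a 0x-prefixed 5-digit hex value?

s_0 = plaintext = 0x42E58
s_1 = Round(s_0, k_0) = 0xDC89F
s_2 = Round(s_1, k_1) = 0x39D95
s_3 = Round(s_2, k_2) = 0x2C560
s_4 = Round(s_3, k_3) = 0x546C3
s_5 = Round(s_4, k_4) = 0x8478F
s_6 = Round(s_5, k_5) = 0x0EB4E
s_7 = Round(s_6, k_6) = 0xA5705

0xA5705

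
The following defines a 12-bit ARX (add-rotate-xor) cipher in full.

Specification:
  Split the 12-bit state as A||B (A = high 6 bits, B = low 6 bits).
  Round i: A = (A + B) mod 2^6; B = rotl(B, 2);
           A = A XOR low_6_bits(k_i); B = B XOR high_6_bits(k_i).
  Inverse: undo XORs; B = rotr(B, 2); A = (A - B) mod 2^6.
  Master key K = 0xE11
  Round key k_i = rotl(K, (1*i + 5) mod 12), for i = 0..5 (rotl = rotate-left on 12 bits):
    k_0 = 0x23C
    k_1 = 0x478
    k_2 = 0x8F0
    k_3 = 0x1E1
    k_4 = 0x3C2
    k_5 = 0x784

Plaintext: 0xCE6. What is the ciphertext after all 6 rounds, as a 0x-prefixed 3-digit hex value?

0xF11

s_0 = plaintext = 0xCE6
s_1 = Round(s_0, k_0) = 0x952
s_2 = Round(s_1, k_1) = 0x3D8
s_3 = Round(s_2, k_2) = 0x5C2
s_4 = Round(s_3, k_3) = 0xE0F
s_5 = Round(s_4, k_4) = 0x173
s_6 = Round(s_5, k_5) = 0xF11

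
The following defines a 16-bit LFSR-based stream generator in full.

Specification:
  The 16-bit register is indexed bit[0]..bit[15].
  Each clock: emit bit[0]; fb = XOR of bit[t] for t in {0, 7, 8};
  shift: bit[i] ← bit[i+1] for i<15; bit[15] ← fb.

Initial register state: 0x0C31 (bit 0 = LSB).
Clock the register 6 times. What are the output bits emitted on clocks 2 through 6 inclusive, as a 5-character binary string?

00011

reg_0 = 0x0C31
clock 1: out=1, reg = 0x8618
clock 2: out=0, reg = 0x430C
clock 3: out=0, reg = 0xA186
clock 4: out=0, reg = 0x50C3
clock 5: out=1, reg = 0x2861
clock 6: out=1, reg = 0x9430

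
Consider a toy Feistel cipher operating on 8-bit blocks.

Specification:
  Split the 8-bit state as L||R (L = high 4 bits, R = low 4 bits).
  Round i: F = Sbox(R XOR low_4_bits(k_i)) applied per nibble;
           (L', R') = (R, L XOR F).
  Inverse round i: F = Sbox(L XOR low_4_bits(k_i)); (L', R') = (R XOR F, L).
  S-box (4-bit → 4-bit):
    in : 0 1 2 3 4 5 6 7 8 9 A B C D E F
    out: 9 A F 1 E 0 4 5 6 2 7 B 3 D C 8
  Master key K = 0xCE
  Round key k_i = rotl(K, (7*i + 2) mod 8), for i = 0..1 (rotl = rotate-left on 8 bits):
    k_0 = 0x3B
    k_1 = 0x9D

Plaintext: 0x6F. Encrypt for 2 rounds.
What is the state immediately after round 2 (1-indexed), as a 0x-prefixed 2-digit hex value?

0x8F

s_0 = plaintext = 0x6F
s_1 = Round(s_0, k_0) = 0xF8
s_2 = Round(s_1, k_1) = 0x8F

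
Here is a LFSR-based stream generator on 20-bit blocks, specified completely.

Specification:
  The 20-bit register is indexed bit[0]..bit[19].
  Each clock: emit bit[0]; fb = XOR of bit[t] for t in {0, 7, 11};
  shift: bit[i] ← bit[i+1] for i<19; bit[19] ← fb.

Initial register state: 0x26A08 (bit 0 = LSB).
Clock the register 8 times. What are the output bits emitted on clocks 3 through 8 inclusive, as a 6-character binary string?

reg_0 = 0x26A08
clock 1: out=0, reg = 0x93504
clock 2: out=0, reg = 0x49A82
clock 3: out=0, reg = 0x24D41
clock 4: out=1, reg = 0x126A0
clock 5: out=0, reg = 0x89350
clock 6: out=0, reg = 0x449A8
clock 7: out=0, reg = 0x224D4
clock 8: out=0, reg = 0x9126A

010000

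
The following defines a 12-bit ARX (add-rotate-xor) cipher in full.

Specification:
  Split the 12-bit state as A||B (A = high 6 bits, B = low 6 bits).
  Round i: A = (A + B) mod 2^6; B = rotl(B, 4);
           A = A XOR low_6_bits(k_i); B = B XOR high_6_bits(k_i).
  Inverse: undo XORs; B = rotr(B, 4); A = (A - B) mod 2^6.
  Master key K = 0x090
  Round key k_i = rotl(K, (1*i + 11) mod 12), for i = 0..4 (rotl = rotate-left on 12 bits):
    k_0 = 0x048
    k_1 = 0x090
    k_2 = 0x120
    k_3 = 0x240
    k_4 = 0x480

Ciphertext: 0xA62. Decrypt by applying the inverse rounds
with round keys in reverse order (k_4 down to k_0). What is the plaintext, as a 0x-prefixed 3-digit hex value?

s_0 = ciphertext = 0xA62
s_1 = InvRound(s_0, k_4) = 0x983
s_2 = InvRound(s_1, k_3) = 0xFA8
s_3 = InvRound(s_2, k_2) = 0xB32
s_4 = InvRound(s_3, k_1) = 0xE43
s_5 = InvRound(s_4, k_0) = 0xA48

0xA48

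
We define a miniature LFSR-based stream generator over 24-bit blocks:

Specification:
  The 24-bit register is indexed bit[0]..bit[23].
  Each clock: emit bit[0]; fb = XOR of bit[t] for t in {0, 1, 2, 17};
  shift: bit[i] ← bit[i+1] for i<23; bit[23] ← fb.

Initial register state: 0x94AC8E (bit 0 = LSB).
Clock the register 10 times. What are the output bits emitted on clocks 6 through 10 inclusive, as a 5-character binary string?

reg_0 = 0x94AC8E
clock 1: out=0, reg = 0x4A5647
clock 2: out=1, reg = 0x252B23
clock 3: out=1, reg = 0x129591
clock 4: out=1, reg = 0x094AC8
clock 5: out=0, reg = 0x04A564
clock 6: out=0, reg = 0x8252B2
clock 7: out=0, reg = 0x412959
clock 8: out=1, reg = 0xA094AC
clock 9: out=0, reg = 0xD04A56
clock 10: out=0, reg = 0x68252B

00100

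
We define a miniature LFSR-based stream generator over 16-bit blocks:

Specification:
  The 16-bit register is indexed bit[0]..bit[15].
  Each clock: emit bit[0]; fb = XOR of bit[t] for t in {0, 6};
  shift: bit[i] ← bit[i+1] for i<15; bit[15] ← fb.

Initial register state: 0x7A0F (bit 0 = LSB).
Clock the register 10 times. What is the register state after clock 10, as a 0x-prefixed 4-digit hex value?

0xF9DE

reg_0 = 0x7A0F
clock 1: out=1, reg = 0xBD07
clock 2: out=1, reg = 0xDE83
clock 3: out=1, reg = 0xEF41
clock 4: out=1, reg = 0x77A0
clock 5: out=0, reg = 0x3BD0
clock 6: out=0, reg = 0x9DE8
clock 7: out=0, reg = 0xCEF4
clock 8: out=0, reg = 0xE77A
clock 9: out=0, reg = 0xF3BD
clock 10: out=1, reg = 0xF9DE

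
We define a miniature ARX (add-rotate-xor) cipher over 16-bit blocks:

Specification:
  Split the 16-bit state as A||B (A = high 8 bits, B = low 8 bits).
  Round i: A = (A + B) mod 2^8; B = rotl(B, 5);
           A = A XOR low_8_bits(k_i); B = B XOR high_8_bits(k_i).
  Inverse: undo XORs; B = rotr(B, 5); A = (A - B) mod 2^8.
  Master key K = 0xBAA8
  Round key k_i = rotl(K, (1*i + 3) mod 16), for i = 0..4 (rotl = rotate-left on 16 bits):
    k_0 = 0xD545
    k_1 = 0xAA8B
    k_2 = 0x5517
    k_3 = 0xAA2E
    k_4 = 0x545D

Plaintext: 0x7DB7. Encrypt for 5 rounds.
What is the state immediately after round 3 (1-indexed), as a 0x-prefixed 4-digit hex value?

0xFA8C

s_0 = plaintext = 0x7DB7
s_1 = Round(s_0, k_0) = 0x7123
s_2 = Round(s_1, k_1) = 0x1FCE
s_3 = Round(s_2, k_2) = 0xFA8C
s_4 = Round(s_3, k_3) = 0xA83B
s_5 = Round(s_4, k_4) = 0xBE33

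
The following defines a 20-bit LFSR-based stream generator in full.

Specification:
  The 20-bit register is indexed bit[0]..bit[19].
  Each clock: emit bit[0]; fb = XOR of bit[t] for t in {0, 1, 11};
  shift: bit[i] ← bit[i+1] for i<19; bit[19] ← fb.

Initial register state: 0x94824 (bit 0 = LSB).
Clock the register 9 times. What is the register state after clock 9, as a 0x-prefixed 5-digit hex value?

0x8FCA4

reg_0 = 0x94824
clock 1: out=0, reg = 0xCA412
clock 2: out=0, reg = 0xE5209
clock 3: out=1, reg = 0xF2904
clock 4: out=0, reg = 0xF9482
clock 5: out=0, reg = 0xFCA41
clock 6: out=1, reg = 0x7E520
clock 7: out=0, reg = 0x3F290
clock 8: out=0, reg = 0x1F948
clock 9: out=0, reg = 0x8FCA4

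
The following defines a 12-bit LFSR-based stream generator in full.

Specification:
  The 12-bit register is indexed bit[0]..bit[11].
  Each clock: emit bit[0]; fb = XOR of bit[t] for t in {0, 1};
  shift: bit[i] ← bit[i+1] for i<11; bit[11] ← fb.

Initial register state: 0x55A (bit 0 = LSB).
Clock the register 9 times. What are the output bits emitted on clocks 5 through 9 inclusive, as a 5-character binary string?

10101

reg_0 = 0x55A
clock 1: out=0, reg = 0xAAD
clock 2: out=1, reg = 0xD56
clock 3: out=0, reg = 0xEAB
clock 4: out=1, reg = 0x755
clock 5: out=1, reg = 0xBAA
clock 6: out=0, reg = 0xDD5
clock 7: out=1, reg = 0xEEA
clock 8: out=0, reg = 0xF75
clock 9: out=1, reg = 0xFBA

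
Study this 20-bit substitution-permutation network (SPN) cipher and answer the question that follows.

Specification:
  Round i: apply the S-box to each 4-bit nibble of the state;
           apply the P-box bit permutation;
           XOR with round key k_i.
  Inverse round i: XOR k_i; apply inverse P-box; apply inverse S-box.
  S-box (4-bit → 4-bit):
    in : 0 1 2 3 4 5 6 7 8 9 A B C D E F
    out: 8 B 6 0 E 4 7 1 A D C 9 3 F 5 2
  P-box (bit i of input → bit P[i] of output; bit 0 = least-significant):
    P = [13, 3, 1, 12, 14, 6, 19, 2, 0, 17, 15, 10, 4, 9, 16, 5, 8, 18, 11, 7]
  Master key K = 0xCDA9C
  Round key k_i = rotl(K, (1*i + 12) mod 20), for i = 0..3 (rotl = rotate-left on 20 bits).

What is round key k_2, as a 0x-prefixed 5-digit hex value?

0x7336A

K = 0xCDA9C
k_0 = rotl(K, (1*0+12) mod 20) = rotl(K, 12) = 0x9CCDA
k_1 = rotl(K, (1*1+12) mod 20) = rotl(K, 13) = 0x399B5
k_2 = rotl(K, (1*2+12) mod 20) = rotl(K, 14) = 0x7336A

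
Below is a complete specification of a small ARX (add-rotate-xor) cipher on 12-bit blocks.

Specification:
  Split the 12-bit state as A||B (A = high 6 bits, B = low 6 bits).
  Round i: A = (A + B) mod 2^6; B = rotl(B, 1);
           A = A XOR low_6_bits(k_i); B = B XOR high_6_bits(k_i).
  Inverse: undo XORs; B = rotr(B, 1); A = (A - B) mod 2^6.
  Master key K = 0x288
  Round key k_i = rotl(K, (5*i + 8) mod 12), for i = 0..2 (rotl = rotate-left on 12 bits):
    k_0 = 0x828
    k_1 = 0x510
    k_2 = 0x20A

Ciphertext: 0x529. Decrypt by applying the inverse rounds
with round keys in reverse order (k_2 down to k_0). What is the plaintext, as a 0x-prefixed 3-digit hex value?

0xAD9

s_0 = ciphertext = 0x529
s_1 = InvRound(s_0, k_2) = 0xBB0
s_2 = InvRound(s_1, k_1) = 0xB12
s_3 = InvRound(s_2, k_0) = 0xAD9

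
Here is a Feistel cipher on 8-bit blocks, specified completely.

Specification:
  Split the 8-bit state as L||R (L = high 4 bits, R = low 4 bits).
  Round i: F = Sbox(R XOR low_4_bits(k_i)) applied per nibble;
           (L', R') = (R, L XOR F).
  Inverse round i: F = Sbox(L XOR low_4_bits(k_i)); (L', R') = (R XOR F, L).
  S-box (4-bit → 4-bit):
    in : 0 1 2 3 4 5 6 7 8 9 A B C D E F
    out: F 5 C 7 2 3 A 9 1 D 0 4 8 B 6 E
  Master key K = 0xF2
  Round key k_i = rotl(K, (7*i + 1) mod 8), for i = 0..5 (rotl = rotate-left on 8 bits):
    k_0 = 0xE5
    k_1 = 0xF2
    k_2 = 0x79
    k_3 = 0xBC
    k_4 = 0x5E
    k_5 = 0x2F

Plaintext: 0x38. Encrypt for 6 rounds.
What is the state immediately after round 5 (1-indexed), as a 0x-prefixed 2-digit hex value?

s_0 = plaintext = 0x38
s_1 = Round(s_0, k_0) = 0x88
s_2 = Round(s_1, k_1) = 0x88
s_3 = Round(s_2, k_2) = 0x8D
s_4 = Round(s_3, k_3) = 0xDD
s_5 = Round(s_4, k_4) = 0xDA
s_6 = Round(s_5, k_5) = 0xAE

0xDA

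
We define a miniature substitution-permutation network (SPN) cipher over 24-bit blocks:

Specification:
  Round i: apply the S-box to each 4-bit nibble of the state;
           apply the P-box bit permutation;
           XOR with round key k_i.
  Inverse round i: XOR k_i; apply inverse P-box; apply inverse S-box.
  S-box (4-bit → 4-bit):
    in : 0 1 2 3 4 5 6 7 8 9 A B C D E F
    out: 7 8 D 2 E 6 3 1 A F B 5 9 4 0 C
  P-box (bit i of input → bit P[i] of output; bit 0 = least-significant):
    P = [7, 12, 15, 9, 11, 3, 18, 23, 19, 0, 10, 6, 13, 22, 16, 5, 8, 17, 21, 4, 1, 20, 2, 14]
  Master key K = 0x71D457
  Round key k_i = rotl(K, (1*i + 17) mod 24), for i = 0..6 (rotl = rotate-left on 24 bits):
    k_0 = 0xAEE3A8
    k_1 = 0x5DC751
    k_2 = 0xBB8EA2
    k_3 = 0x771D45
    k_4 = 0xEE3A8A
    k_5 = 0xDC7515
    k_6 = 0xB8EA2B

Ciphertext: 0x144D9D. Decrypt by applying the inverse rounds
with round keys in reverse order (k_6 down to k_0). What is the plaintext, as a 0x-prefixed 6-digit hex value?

s_0 = ciphertext = 0x144D9D
s_1 = InvRound(s_0, k_6) = 0xB2CBF2
s_2 = InvRound(s_1, k_5) = 0xB5A9B9
s_3 = InvRound(s_2, k_4) = 0x6A46E4
s_4 = InvRound(s_3, k_3) = 0x87F6BA
s_5 = InvRound(s_4, k_2) = 0x8F7703
s_6 = InvRound(s_5, k_1) = 0x686115
s_7 = InvRound(s_6, k_0) = 0xD88342

0xD88342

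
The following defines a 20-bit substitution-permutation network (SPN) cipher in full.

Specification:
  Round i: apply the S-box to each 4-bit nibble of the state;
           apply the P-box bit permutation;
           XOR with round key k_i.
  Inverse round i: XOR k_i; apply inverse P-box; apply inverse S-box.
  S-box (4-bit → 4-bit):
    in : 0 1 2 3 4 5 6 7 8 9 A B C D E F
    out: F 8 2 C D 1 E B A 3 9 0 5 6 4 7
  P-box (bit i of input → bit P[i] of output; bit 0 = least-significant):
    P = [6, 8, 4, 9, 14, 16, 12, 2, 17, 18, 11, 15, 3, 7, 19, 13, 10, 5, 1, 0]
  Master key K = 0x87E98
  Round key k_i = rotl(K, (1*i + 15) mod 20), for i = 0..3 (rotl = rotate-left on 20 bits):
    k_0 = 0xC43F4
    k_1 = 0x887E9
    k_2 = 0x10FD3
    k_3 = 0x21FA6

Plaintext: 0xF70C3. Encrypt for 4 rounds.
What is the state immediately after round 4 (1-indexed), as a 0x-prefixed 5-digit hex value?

s_0 = plaintext = 0xF70C3
s_1 = Round(s_0, k_0) = 0xABD4E
s_2 = Round(s_1, k_1) = 0xCDBFC
s_3 = Round(s_2, k_2) = 0x85B01
s_4 = Round(s_3, k_3) = 0x34D8B

0x34D8B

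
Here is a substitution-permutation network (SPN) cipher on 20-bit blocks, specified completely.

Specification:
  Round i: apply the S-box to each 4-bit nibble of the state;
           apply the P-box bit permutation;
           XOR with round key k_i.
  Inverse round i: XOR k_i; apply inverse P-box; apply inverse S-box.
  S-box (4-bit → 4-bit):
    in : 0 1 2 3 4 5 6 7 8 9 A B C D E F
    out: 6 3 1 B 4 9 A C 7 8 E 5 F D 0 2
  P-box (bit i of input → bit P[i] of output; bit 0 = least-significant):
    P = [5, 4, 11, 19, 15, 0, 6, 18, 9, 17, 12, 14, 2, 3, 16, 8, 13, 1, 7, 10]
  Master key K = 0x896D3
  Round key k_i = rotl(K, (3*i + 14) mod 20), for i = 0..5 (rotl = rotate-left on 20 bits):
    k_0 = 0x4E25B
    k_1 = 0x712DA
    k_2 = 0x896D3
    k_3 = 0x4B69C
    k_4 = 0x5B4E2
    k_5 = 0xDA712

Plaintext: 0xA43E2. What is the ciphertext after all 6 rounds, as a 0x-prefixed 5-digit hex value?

s_0 = plaintext = 0xA43E2
s_1 = Round(s_0, k_0) = 0x7A4F9
s_2 = Round(s_1, k_1) = 0xE0753
s_3 = Round(s_2, k_2) = 0x546EB
s_4 = Round(s_3, k_3) = 0x7DABC
s_5 = Round(s_4, k_4) = 0xE6916
s_6 = Round(s_5, k_5) = 0x5660B

0x5660B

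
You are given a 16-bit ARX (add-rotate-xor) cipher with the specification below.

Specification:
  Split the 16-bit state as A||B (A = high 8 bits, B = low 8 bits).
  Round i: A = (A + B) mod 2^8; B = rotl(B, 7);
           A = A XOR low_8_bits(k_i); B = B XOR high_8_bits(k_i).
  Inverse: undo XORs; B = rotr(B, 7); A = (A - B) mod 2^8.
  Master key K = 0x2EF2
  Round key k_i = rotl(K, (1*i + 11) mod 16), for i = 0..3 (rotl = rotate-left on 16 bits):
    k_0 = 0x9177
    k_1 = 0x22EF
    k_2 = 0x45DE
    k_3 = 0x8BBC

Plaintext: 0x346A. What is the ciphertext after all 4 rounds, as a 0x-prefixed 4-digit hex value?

s_0 = plaintext = 0x346A
s_1 = Round(s_0, k_0) = 0xE9A4
s_2 = Round(s_1, k_1) = 0x6270
s_3 = Round(s_2, k_2) = 0x0C7D
s_4 = Round(s_3, k_3) = 0x3535

0x3535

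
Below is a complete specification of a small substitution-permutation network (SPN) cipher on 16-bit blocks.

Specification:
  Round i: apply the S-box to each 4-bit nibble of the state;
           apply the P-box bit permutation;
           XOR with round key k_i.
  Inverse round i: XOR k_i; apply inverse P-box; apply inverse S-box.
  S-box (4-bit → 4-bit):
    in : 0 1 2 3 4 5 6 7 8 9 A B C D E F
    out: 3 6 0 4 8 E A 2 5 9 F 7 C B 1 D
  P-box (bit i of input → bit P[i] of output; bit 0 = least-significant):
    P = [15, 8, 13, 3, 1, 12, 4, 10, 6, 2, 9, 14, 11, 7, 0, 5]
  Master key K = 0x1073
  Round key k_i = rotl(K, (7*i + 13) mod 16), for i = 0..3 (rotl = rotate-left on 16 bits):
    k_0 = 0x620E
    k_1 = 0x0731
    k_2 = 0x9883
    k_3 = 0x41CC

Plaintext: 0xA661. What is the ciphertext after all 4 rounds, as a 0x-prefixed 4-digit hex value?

0x49A2

s_0 = plaintext = 0xA661
s_1 = Round(s_0, k_0) = 0x1FAB
s_2 = Round(s_1, k_1) = 0xF0E2
s_3 = Round(s_2, k_2) = 0x90E4
s_4 = Round(s_3, k_3) = 0x49A2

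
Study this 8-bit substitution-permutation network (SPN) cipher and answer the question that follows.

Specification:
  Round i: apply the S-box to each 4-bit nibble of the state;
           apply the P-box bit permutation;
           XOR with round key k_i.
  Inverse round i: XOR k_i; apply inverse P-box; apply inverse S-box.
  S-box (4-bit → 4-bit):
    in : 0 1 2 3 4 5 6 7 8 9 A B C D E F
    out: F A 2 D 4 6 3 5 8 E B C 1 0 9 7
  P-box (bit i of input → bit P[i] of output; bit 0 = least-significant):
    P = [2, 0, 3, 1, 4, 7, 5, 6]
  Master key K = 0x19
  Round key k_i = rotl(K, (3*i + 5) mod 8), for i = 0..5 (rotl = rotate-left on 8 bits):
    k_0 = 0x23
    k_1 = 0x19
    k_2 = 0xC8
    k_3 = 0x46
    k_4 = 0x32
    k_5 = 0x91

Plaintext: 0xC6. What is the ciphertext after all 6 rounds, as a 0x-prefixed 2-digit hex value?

s_0 = plaintext = 0xC6
s_1 = Round(s_0, k_0) = 0x36
s_2 = Round(s_1, k_1) = 0x6C
s_3 = Round(s_2, k_2) = 0x5C
s_4 = Round(s_3, k_3) = 0xE2
s_5 = Round(s_4, k_4) = 0x63
s_6 = Round(s_5, k_5) = 0x0F

0x0F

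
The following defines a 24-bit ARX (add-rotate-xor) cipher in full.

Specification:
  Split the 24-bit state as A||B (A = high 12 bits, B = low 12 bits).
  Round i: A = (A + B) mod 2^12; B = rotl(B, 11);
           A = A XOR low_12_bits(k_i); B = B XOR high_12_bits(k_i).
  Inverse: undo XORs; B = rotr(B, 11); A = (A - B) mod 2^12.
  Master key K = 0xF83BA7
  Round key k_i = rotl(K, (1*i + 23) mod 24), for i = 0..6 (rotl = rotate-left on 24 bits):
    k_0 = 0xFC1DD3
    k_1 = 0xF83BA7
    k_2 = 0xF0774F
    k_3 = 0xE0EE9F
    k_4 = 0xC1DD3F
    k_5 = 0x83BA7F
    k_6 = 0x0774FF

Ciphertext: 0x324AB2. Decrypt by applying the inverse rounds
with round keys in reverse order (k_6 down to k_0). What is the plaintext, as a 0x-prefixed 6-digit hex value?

0x6AF6D3

s_0 = ciphertext = 0x324AB2
s_1 = InvRound(s_0, k_6) = 0x25058B
s_2 = InvRound(s_1, k_5) = 0xCCEB61
s_3 = InvRound(s_2, k_4) = 0x2F9EF8
s_4 = InvRound(s_3, k_3) = 0xA7A1EC
s_5 = InvRound(s_4, k_2) = 0xF5EDD7
s_6 = InvRound(s_5, k_1) = 0x0514A8
s_7 = InvRound(s_6, k_0) = 0x6AF6D3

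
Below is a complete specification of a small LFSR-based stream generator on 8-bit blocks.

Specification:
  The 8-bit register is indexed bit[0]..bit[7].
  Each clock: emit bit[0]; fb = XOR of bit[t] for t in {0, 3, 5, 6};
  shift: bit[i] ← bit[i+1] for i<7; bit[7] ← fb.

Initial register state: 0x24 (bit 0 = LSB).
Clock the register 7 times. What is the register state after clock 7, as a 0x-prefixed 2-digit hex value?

reg_0 = 0x24
clock 1: out=0, reg = 0x92
clock 2: out=0, reg = 0x49
clock 3: out=1, reg = 0xA4
clock 4: out=0, reg = 0xD2
clock 5: out=0, reg = 0xE9
clock 6: out=1, reg = 0x74
clock 7: out=0, reg = 0x3A

0x3A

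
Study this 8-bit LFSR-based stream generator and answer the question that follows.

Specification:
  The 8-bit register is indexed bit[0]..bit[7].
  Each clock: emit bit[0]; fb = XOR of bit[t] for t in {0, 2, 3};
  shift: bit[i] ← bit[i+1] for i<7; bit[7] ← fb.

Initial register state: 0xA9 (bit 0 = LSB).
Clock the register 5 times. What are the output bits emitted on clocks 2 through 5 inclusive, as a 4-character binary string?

0010

reg_0 = 0xA9
clock 1: out=1, reg = 0x54
clock 2: out=0, reg = 0xAA
clock 3: out=0, reg = 0xD5
clock 4: out=1, reg = 0x6A
clock 5: out=0, reg = 0xB5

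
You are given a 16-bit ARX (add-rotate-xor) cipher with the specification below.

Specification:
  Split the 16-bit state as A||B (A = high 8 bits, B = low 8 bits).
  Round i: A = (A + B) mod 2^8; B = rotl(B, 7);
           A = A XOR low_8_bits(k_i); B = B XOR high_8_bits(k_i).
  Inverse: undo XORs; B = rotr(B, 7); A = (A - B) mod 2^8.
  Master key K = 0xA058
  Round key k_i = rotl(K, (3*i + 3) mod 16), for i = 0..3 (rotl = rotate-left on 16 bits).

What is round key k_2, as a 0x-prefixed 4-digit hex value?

K = 0xA058
k_0 = rotl(K, (3*0+3) mod 16) = rotl(K, 3) = 0x02C5
k_1 = rotl(K, (3*1+3) mod 16) = rotl(K, 6) = 0x1628
k_2 = rotl(K, (3*2+3) mod 16) = rotl(K, 9) = 0xB140

0xB140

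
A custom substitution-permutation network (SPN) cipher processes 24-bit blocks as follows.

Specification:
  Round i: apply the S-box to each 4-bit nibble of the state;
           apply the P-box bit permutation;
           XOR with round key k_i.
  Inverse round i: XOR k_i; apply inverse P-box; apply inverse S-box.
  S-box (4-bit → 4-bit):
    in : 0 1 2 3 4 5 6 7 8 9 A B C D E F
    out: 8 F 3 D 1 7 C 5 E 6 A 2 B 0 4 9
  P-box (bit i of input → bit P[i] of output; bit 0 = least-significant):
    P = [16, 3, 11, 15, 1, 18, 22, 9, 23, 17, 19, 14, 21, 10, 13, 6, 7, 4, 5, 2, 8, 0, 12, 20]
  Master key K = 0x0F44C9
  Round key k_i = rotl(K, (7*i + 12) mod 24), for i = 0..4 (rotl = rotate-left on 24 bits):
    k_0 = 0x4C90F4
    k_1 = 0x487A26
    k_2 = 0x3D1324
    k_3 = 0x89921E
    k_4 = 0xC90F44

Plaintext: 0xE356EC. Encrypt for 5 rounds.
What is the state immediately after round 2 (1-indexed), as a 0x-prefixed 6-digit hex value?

s_0 = plaintext = 0xE356EC
s_1 = Round(s_0, k_0) = 0x256458
s_2 = Round(s_1, k_1) = 0x8CD3DD
s_3 = Round(s_2, k_2) = 0xA543B1
s_4 = Round(s_3, k_3) = 0x345AA7
s_5 = Round(s_4, k_4) = 0xFE70C4

0x8CD3DD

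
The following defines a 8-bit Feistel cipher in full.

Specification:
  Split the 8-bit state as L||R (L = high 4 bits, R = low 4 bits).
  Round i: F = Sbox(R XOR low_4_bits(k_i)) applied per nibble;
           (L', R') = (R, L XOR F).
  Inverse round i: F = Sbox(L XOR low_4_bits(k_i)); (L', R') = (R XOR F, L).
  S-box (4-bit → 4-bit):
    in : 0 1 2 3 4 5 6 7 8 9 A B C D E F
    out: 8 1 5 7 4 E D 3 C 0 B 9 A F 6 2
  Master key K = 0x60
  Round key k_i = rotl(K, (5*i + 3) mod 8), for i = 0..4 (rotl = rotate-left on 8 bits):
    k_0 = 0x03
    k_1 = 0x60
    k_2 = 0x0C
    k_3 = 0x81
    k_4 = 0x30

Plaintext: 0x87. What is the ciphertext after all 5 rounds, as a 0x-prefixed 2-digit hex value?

s_0 = plaintext = 0x87
s_1 = Round(s_0, k_0) = 0x7C
s_2 = Round(s_1, k_1) = 0xCD
s_3 = Round(s_2, k_2) = 0xDD
s_4 = Round(s_3, k_3) = 0xD7
s_5 = Round(s_4, k_4) = 0x7E

0x7E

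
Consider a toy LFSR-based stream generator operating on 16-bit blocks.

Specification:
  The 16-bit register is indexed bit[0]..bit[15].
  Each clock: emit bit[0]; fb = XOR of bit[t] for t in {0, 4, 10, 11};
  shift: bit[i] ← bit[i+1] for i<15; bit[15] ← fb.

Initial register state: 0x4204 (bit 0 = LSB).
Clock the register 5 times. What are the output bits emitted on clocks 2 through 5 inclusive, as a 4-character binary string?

reg_0 = 0x4204
clock 1: out=0, reg = 0x2102
clock 2: out=0, reg = 0x1081
clock 3: out=1, reg = 0x8840
clock 4: out=0, reg = 0xC420
clock 5: out=0, reg = 0xE210

0100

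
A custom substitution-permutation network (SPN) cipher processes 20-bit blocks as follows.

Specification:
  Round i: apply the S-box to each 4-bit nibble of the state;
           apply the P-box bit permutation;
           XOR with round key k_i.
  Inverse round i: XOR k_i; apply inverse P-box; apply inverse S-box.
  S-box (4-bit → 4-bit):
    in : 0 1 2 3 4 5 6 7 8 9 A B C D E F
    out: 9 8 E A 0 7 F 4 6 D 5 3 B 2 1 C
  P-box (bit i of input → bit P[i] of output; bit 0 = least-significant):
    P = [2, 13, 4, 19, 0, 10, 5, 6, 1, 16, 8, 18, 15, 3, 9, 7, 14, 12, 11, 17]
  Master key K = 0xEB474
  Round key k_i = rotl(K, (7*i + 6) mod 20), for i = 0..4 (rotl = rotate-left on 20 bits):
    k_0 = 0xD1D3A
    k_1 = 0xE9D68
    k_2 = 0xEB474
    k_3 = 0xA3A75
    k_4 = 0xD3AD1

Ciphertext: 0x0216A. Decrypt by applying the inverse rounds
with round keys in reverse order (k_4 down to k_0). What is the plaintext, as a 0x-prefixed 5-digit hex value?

s_0 = ciphertext = 0x0216A
s_1 = InvRound(s_0, k_4) = 0x826AF
s_2 = InvRound(s_1, k_3) = 0x23E37
s_3 = InvRound(s_2, k_2) = 0x7A001
s_4 = InvRound(s_3, k_1) = 0x8D863
s_5 = InvRound(s_4, k_0) = 0xEB2C7

0xEB2C7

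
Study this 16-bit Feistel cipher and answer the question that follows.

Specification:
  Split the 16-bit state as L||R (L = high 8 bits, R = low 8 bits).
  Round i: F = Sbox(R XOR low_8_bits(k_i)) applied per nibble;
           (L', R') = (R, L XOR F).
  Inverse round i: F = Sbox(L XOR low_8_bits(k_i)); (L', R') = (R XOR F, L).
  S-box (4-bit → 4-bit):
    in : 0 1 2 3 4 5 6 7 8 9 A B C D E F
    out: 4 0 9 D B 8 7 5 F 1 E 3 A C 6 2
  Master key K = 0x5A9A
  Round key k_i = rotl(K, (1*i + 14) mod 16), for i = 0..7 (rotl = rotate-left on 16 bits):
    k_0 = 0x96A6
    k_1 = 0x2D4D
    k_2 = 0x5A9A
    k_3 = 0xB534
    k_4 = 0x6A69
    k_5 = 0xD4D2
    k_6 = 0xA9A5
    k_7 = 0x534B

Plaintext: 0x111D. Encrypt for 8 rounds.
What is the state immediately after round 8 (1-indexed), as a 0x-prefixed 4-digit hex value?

0xC94A

s_0 = plaintext = 0x111D
s_1 = Round(s_0, k_0) = 0x1D22
s_2 = Round(s_1, k_1) = 0x226F
s_3 = Round(s_2, k_2) = 0x6F0A
s_4 = Round(s_3, k_3) = 0x0AB9
s_5 = Round(s_4, k_4) = 0xB9CE
s_6 = Round(s_5, k_5) = 0xCEB3
s_7 = Round(s_6, k_6) = 0xB3C9
s_8 = Round(s_7, k_7) = 0xC94A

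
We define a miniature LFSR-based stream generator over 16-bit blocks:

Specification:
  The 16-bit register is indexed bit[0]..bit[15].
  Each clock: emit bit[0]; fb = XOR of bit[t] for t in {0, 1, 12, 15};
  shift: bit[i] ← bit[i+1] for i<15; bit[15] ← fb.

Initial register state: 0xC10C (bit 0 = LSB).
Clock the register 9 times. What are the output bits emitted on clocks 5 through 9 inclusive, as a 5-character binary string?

reg_0 = 0xC10C
clock 1: out=0, reg = 0xE086
clock 2: out=0, reg = 0x7043
clock 3: out=1, reg = 0xB821
clock 4: out=1, reg = 0xDC10
clock 5: out=0, reg = 0x6E08
clock 6: out=0, reg = 0x3704
clock 7: out=0, reg = 0x9B82
clock 8: out=0, reg = 0xCDC1
clock 9: out=1, reg = 0x66E0

00001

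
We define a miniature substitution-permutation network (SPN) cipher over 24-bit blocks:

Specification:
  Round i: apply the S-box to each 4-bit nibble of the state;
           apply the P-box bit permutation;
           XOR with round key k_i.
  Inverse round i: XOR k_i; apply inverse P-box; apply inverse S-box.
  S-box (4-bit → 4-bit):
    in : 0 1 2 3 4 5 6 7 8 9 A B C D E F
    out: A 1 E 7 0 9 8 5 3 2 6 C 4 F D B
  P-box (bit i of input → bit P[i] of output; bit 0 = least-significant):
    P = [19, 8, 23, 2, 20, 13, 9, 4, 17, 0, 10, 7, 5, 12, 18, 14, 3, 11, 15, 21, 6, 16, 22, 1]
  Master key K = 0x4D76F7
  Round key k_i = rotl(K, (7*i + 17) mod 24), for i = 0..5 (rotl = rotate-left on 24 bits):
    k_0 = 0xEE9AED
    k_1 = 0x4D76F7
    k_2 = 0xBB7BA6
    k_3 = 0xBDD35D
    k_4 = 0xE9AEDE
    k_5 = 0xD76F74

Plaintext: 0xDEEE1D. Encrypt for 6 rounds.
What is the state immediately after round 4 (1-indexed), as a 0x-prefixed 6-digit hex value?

0x7BA2B4

s_0 = plaintext = 0xDEEE1D
s_1 = Round(s_0, k_0) = 0x115F03
s_2 = Round(s_1, k_1) = 0xC7170E
s_3 = Round(s_2, k_2) = 0x71DF9A
s_4 = Round(s_3, k_3) = 0x7BA2B4
s_5 = Round(s_4, k_4) = 0x8D380F
s_6 = Round(s_5, k_5) = 0xF8D609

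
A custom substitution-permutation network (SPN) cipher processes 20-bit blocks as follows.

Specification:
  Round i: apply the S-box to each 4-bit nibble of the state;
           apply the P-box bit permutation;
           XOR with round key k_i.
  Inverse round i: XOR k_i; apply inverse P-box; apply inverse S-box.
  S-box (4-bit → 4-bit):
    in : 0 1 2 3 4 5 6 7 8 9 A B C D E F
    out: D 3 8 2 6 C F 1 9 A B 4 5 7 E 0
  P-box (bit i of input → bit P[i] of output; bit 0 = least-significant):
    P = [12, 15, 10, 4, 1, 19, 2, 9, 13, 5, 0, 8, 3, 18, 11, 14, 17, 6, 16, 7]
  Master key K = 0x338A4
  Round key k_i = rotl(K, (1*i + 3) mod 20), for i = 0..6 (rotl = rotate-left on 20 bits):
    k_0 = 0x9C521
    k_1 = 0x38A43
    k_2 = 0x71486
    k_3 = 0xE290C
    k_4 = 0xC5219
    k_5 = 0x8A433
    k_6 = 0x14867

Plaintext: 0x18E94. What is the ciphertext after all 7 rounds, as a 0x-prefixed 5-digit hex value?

0x8C0E7

s_0 = plaintext = 0x18E94
s_1 = Round(s_0, k_0) = 0x30248
s_2 = Round(s_1, k_1) = 0xBD31F
s_3 = Round(s_2, k_2) = 0xA1CAC
s_4 = Round(s_3, k_3) = 0x01FC7
s_5 = Round(s_4, k_4) = 0xB4297
s_6 = Round(s_5, k_5) = 0x5BF33
s_7 = Round(s_6, k_6) = 0x8C0E7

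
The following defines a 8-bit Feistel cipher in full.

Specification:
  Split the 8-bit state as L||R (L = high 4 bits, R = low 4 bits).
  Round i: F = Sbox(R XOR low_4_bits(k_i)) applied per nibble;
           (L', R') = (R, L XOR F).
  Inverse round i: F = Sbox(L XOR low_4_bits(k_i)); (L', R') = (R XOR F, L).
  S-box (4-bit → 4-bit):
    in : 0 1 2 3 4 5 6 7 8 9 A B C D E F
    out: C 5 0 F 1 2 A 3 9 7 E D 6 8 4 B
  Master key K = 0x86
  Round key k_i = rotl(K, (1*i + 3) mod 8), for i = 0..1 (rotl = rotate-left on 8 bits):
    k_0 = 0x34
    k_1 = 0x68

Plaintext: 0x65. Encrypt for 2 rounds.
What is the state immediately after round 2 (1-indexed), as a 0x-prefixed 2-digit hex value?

s_0 = plaintext = 0x65
s_1 = Round(s_0, k_0) = 0x53
s_2 = Round(s_1, k_1) = 0x38

0x38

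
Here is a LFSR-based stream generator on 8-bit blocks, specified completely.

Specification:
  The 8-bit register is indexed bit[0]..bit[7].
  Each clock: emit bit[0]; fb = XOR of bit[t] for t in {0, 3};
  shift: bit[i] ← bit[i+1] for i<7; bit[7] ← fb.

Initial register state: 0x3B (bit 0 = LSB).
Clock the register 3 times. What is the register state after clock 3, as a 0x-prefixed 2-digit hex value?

reg_0 = 0x3B
clock 1: out=1, reg = 0x1D
clock 2: out=1, reg = 0x0E
clock 3: out=0, reg = 0x87

0x87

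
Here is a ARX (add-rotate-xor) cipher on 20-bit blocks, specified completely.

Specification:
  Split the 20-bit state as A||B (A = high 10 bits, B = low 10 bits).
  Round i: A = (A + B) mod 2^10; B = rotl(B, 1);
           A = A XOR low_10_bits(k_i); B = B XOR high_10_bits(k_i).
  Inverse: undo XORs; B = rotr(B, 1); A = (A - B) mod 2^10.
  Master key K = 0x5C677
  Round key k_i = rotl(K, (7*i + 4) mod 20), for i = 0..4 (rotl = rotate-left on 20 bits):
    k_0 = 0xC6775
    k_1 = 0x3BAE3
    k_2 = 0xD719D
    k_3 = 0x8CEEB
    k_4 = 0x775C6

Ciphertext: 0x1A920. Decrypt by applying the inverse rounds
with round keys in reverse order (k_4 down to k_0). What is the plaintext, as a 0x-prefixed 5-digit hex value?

0x5C098

s_0 = ciphertext = 0x1A920
s_1 = InvRound(s_0, k_4) = 0xCBA7E
s_2 = InvRound(s_1, k_3) = 0xE7E26
s_3 = InvRound(s_2, k_2) = 0x514BD
s_4 = InvRound(s_3, k_1) = 0x5F629
s_5 = InvRound(s_4, k_0) = 0x5C098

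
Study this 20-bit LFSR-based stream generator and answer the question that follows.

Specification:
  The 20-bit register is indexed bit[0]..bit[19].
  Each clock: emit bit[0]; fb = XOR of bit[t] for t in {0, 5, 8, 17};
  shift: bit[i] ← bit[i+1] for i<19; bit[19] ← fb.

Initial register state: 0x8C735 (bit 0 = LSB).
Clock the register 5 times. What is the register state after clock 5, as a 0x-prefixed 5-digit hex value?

0xBC639

reg_0 = 0x8C735
clock 1: out=1, reg = 0xC639A
clock 2: out=0, reg = 0xE31CD
clock 3: out=1, reg = 0xF18E6
clock 4: out=0, reg = 0x78C73
clock 5: out=1, reg = 0xBC639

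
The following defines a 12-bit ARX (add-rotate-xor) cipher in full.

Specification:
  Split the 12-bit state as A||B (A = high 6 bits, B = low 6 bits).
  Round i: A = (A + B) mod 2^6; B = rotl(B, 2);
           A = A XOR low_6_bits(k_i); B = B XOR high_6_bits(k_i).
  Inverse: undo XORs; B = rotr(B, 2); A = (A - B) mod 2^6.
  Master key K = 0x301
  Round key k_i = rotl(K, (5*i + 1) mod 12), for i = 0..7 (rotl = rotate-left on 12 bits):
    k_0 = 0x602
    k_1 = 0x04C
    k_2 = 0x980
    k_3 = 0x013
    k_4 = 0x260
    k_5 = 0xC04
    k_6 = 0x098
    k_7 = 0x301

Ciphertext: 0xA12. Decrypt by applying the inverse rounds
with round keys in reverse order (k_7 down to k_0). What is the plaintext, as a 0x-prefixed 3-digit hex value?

0x229

s_0 = ciphertext = 0xA12
s_1 = InvRound(s_0, k_7) = 0x0A7
s_2 = InvRound(s_1, k_6) = 0x059
s_3 = InvRound(s_2, k_5) = 0xADA
s_4 = InvRound(s_3, k_4) = 0x5F4
s_5 = InvRound(s_4, k_3) = 0xDCD
s_6 = InvRound(s_5, k_2) = 0xF7A
s_7 = InvRound(s_6, k_1) = 0xCFE
s_8 = InvRound(s_7, k_0) = 0x229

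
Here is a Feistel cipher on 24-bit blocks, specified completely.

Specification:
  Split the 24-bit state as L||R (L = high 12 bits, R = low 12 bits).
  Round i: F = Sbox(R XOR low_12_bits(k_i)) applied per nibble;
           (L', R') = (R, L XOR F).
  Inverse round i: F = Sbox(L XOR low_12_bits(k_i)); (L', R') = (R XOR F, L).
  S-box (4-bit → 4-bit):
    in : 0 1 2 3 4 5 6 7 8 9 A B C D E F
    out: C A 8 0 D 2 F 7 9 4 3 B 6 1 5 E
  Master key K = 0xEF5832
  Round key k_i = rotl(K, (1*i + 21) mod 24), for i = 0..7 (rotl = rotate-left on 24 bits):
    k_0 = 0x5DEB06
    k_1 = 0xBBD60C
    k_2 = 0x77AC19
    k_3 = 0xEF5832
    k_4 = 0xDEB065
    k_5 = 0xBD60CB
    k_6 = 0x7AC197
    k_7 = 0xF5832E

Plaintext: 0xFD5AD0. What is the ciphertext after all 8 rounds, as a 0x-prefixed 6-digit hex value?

s_0 = plaintext = 0xFD5AD0
s_1 = Round(s_0, k_0) = 0xAD05CA
s_2 = Round(s_1, k_1) = 0x5CAABF
s_3 = Round(s_2, k_2) = 0xABFAF5
s_4 = Round(s_3, k_3) = 0xAF52D8
s_5 = Round(s_4, k_4) = 0x2D8244
s_6 = Round(s_5, k_5) = 0x244A46
s_7 = Round(s_6, k_6) = 0xA4695E
s_8 = Round(s_7, k_7) = 0x95E93A

0x95E93A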